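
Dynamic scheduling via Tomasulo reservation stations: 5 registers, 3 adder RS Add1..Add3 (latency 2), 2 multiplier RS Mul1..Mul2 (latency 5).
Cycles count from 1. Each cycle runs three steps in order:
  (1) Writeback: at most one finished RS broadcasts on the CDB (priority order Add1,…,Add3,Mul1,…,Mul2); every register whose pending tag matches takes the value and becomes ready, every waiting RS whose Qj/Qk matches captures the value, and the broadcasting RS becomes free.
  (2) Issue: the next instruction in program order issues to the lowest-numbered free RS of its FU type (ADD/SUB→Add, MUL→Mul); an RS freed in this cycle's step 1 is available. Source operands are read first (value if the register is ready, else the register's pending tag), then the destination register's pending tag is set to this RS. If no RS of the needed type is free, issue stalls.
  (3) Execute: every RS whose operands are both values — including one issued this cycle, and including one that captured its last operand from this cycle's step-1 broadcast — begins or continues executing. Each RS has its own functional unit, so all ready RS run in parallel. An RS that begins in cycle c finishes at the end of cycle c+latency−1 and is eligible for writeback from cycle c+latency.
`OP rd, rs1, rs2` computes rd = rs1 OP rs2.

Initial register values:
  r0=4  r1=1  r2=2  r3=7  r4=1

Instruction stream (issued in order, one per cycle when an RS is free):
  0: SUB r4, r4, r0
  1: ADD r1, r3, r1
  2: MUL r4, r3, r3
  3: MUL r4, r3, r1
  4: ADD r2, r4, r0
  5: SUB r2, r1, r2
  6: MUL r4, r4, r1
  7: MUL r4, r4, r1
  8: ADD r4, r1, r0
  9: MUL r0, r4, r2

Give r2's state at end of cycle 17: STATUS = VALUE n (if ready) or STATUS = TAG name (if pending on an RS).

STATUS = VALUE -52

c1: issue SUB r4<-Add1 | r0:4,r1:1,r2:2,r3:7,r4:Add1
c2: issue ADD r1<-Add2 | r0:4,r1:Add2,r2:2,r3:7,r4:Add1
c3: CDB Add1=-3; issue MUL r4<-Mul1 | r0:4,r1:Add2,r2:2,r3:7,r4:Mul1
c4: CDB Add2=8; issue MUL r4<-Mul2 | r0:4,r1:8,r2:2,r3:7,r4:Mul2
c5: issue ADD r2<-Add1 | r0:4,r1:8,r2:Add1,r3:7,r4:Mul2
c6: issue SUB r2<-Add2 | r0:4,r1:8,r2:Add2,r3:7,r4:Mul2
c7: stall | r0:4,r1:8,r2:Add2,r3:7,r4:Mul2
c8: CDB Mul1=49; issue MUL r4<-Mul1 | r0:4,r1:8,r2:Add2,r3:7,r4:Mul1
c9: CDB Mul2=56; issue MUL r4<-Mul2 | r0:4,r1:8,r2:Add2,r3:7,r4:Mul2
c10: issue ADD r4<-Add3 | r0:4,r1:8,r2:Add2,r3:7,r4:Add3
c11: CDB Add1=60; stall | r0:4,r1:8,r2:Add2,r3:7,r4:Add3
c12: CDB Add3=12; stall | r0:4,r1:8,r2:Add2,r3:7,r4:12
c13: CDB Add2=-52; stall | r0:4,r1:8,r2:-52,r3:7,r4:12
c14: CDB Mul1=448; issue MUL r0<-Mul1 | r0:Mul1,r1:8,r2:-52,r3:7,r4:12
c15: - | r0:Mul1,r1:8,r2:-52,r3:7,r4:12
c16: - | r0:Mul1,r1:8,r2:-52,r3:7,r4:12
c17: - | r0:Mul1,r1:8,r2:-52,r3:7,r4:12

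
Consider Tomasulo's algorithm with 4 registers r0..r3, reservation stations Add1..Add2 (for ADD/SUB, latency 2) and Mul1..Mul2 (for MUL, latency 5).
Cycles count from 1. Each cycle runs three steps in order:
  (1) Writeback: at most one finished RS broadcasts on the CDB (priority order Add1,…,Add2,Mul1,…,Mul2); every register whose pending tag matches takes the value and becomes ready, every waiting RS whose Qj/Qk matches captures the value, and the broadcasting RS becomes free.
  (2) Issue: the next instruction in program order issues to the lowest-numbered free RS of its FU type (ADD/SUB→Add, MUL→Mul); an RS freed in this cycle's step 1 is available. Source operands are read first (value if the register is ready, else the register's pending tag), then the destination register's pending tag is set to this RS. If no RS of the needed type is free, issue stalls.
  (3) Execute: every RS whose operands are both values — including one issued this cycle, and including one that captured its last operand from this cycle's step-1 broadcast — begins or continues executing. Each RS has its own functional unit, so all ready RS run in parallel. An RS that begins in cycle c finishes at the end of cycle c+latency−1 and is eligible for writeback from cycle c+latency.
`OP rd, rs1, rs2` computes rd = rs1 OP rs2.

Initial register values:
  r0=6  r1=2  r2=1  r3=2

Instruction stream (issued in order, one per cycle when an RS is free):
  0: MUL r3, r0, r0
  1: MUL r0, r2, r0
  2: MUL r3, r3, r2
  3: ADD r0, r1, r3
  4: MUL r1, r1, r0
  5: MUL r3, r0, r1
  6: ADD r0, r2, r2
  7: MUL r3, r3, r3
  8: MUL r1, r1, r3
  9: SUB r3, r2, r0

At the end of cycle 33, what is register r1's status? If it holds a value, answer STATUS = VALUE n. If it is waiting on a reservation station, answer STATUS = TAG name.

STATUS = VALUE 633881344

cycle 1: issue MUL r3<-Mul1 // r0:6,r1:2,r2:1,r3:Mul1
cycle 2: issue MUL r0<-Mul2 // r0:Mul2,r1:2,r2:1,r3:Mul1
cycle 3: stall // r0:Mul2,r1:2,r2:1,r3:Mul1
cycle 4: stall // r0:Mul2,r1:2,r2:1,r3:Mul1
cycle 5: stall // r0:Mul2,r1:2,r2:1,r3:Mul1
cycle 6: CDB Mul1=36; issue MUL r3<-Mul1 // r0:Mul2,r1:2,r2:1,r3:Mul1
cycle 7: CDB Mul2=6; issue ADD r0<-Add1 // r0:Add1,r1:2,r2:1,r3:Mul1
cycle 8: issue MUL r1<-Mul2 // r0:Add1,r1:Mul2,r2:1,r3:Mul1
cycle 9: stall // r0:Add1,r1:Mul2,r2:1,r3:Mul1
cycle 10: stall // r0:Add1,r1:Mul2,r2:1,r3:Mul1
cycle 11: CDB Mul1=36; issue MUL r3<-Mul1 // r0:Add1,r1:Mul2,r2:1,r3:Mul1
cycle 12: issue ADD r0<-Add2 // r0:Add2,r1:Mul2,r2:1,r3:Mul1
cycle 13: CDB Add1=38; stall // r0:Add2,r1:Mul2,r2:1,r3:Mul1
cycle 14: CDB Add2=2; stall // r0:2,r1:Mul2,r2:1,r3:Mul1
cycle 15: stall // r0:2,r1:Mul2,r2:1,r3:Mul1
cycle 16: stall // r0:2,r1:Mul2,r2:1,r3:Mul1
cycle 17: stall // r0:2,r1:Mul2,r2:1,r3:Mul1
cycle 18: CDB Mul2=76; issue MUL r3<-Mul2 // r0:2,r1:76,r2:1,r3:Mul2
cycle 19: stall // r0:2,r1:76,r2:1,r3:Mul2
cycle 20: stall // r0:2,r1:76,r2:1,r3:Mul2
cycle 21: stall // r0:2,r1:76,r2:1,r3:Mul2
cycle 22: stall // r0:2,r1:76,r2:1,r3:Mul2
cycle 23: CDB Mul1=2888; issue MUL r1<-Mul1 // r0:2,r1:Mul1,r2:1,r3:Mul2
cycle 24: issue SUB r3<-Add1 // r0:2,r1:Mul1,r2:1,r3:Add1
cycle 25: - // r0:2,r1:Mul1,r2:1,r3:Add1
cycle 26: CDB Add1=-1 // r0:2,r1:Mul1,r2:1,r3:-1
cycle 27: - // r0:2,r1:Mul1,r2:1,r3:-1
cycle 28: CDB Mul2=8340544 // r0:2,r1:Mul1,r2:1,r3:-1
cycle 29: - // r0:2,r1:Mul1,r2:1,r3:-1
cycle 30: - // r0:2,r1:Mul1,r2:1,r3:-1
cycle 31: - // r0:2,r1:Mul1,r2:1,r3:-1
cycle 32: - // r0:2,r1:Mul1,r2:1,r3:-1
cycle 33: CDB Mul1=633881344 // r0:2,r1:633881344,r2:1,r3:-1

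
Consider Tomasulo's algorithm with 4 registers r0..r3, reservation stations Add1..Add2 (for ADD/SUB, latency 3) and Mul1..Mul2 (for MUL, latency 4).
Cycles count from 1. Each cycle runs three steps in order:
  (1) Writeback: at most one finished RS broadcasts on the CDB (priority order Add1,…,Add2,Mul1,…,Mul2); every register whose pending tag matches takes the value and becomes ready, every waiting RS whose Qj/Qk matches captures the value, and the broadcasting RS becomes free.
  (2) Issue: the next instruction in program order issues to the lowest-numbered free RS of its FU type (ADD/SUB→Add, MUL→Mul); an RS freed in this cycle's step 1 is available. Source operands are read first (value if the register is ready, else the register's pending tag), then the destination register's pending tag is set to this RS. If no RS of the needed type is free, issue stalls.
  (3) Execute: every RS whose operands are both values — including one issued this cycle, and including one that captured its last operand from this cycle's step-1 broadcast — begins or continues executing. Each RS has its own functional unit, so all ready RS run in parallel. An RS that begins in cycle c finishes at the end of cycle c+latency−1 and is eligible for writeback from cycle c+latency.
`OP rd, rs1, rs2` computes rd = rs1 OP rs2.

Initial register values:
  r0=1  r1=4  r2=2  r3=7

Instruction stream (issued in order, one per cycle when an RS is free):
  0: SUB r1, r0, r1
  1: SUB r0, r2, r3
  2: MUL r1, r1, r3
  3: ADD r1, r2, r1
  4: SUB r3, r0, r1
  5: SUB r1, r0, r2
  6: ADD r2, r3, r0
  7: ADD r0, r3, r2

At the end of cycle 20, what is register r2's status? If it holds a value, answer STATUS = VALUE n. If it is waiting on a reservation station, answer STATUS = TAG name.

STATUS = VALUE 9

cycle 1: issue SUB r1<-Add1 // r0:1,r1:Add1,r2:2,r3:7
cycle 2: issue SUB r0<-Add2 // r0:Add2,r1:Add1,r2:2,r3:7
cycle 3: issue MUL r1<-Mul1 // r0:Add2,r1:Mul1,r2:2,r3:7
cycle 4: CDB Add1=-3; issue ADD r1<-Add1 // r0:Add2,r1:Add1,r2:2,r3:7
cycle 5: CDB Add2=-5; issue SUB r3<-Add2 // r0:-5,r1:Add1,r2:2,r3:Add2
cycle 6: stall // r0:-5,r1:Add1,r2:2,r3:Add2
cycle 7: stall // r0:-5,r1:Add1,r2:2,r3:Add2
cycle 8: CDB Mul1=-21; stall // r0:-5,r1:Add1,r2:2,r3:Add2
cycle 9: stall // r0:-5,r1:Add1,r2:2,r3:Add2
cycle 10: stall // r0:-5,r1:Add1,r2:2,r3:Add2
cycle 11: CDB Add1=-19; issue SUB r1<-Add1 // r0:-5,r1:Add1,r2:2,r3:Add2
cycle 12: stall // r0:-5,r1:Add1,r2:2,r3:Add2
cycle 13: stall // r0:-5,r1:Add1,r2:2,r3:Add2
cycle 14: CDB Add1=-7; issue ADD r2<-Add1 // r0:-5,r1:-7,r2:Add1,r3:Add2
cycle 15: CDB Add2=14; issue ADD r0<-Add2 // r0:Add2,r1:-7,r2:Add1,r3:14
cycle 16: - // r0:Add2,r1:-7,r2:Add1,r3:14
cycle 17: - // r0:Add2,r1:-7,r2:Add1,r3:14
cycle 18: CDB Add1=9 // r0:Add2,r1:-7,r2:9,r3:14
cycle 19: - // r0:Add2,r1:-7,r2:9,r3:14
cycle 20: - // r0:Add2,r1:-7,r2:9,r3:14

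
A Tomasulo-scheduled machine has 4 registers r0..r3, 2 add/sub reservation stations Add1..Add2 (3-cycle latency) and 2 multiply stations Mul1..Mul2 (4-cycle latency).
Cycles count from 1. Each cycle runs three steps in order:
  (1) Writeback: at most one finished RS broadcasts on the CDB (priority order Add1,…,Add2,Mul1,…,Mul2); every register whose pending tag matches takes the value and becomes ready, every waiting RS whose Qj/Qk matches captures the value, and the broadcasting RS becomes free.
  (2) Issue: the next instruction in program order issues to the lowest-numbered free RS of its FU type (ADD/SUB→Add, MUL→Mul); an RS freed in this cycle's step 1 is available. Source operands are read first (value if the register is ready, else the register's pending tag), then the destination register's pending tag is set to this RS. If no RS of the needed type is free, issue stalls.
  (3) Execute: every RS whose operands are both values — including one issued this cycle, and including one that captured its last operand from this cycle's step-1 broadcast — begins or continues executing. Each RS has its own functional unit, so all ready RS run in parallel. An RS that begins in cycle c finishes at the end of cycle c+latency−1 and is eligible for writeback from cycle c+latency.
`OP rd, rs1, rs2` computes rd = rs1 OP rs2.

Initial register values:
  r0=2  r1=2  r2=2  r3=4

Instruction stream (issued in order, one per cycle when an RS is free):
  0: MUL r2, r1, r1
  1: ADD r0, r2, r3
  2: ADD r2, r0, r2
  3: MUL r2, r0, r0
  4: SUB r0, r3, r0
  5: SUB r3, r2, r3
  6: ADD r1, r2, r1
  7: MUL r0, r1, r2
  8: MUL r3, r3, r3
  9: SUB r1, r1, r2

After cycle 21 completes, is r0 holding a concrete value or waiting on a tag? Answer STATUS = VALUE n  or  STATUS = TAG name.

c1: issue MUL r2<-Mul1 | r0:2,r1:2,r2:Mul1,r3:4
c2: issue ADD r0<-Add1 | r0:Add1,r1:2,r2:Mul1,r3:4
c3: issue ADD r2<-Add2 | r0:Add1,r1:2,r2:Add2,r3:4
c4: issue MUL r2<-Mul2 | r0:Add1,r1:2,r2:Mul2,r3:4
c5: CDB Mul1=4; stall | r0:Add1,r1:2,r2:Mul2,r3:4
c6: stall | r0:Add1,r1:2,r2:Mul2,r3:4
c7: stall | r0:Add1,r1:2,r2:Mul2,r3:4
c8: CDB Add1=8; issue SUB r0<-Add1 | r0:Add1,r1:2,r2:Mul2,r3:4
c9: stall | r0:Add1,r1:2,r2:Mul2,r3:4
c10: stall | r0:Add1,r1:2,r2:Mul2,r3:4
c11: CDB Add1=-4; issue SUB r3<-Add1 | r0:-4,r1:2,r2:Mul2,r3:Add1
c12: CDB Add2=12; issue ADD r1<-Add2 | r0:-4,r1:Add2,r2:Mul2,r3:Add1
c13: CDB Mul2=64; issue MUL r0<-Mul1 | r0:Mul1,r1:Add2,r2:64,r3:Add1
c14: issue MUL r3<-Mul2 | r0:Mul1,r1:Add2,r2:64,r3:Mul2
c15: stall | r0:Mul1,r1:Add2,r2:64,r3:Mul2
c16: CDB Add1=60; issue SUB r1<-Add1 | r0:Mul1,r1:Add1,r2:64,r3:Mul2
c17: CDB Add2=66 | r0:Mul1,r1:Add1,r2:64,r3:Mul2
c18: - | r0:Mul1,r1:Add1,r2:64,r3:Mul2
c19: - | r0:Mul1,r1:Add1,r2:64,r3:Mul2
c20: CDB Add1=2 | r0:Mul1,r1:2,r2:64,r3:Mul2
c21: CDB Mul1=4224 | r0:4224,r1:2,r2:64,r3:Mul2

STATUS = VALUE 4224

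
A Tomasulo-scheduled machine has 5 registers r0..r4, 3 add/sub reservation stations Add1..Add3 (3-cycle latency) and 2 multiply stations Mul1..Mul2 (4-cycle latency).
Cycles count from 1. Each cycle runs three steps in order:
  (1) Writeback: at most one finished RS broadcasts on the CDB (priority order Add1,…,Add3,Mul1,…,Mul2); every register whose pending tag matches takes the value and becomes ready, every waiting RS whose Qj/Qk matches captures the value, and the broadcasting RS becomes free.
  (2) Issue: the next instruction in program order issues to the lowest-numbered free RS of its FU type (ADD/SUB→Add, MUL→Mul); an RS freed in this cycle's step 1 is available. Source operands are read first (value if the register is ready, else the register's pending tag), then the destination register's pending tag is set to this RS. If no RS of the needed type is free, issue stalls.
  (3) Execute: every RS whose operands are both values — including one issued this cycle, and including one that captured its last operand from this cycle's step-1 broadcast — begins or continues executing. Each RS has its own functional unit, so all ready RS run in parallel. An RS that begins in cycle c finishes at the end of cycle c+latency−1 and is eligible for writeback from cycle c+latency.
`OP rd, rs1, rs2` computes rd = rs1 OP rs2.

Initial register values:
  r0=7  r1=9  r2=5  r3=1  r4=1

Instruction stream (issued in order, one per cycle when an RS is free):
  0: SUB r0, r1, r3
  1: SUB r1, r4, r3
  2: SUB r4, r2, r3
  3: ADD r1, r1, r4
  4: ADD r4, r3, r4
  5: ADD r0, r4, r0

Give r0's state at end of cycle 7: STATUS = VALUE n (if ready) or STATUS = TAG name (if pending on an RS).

cycle 1: issue SUB r0<-Add1 // r0:Add1,r1:9,r2:5,r3:1,r4:1
cycle 2: issue SUB r1<-Add2 // r0:Add1,r1:Add2,r2:5,r3:1,r4:1
cycle 3: issue SUB r4<-Add3 // r0:Add1,r1:Add2,r2:5,r3:1,r4:Add3
cycle 4: CDB Add1=8; issue ADD r1<-Add1 // r0:8,r1:Add1,r2:5,r3:1,r4:Add3
cycle 5: CDB Add2=0; issue ADD r4<-Add2 // r0:8,r1:Add1,r2:5,r3:1,r4:Add2
cycle 6: CDB Add3=4; issue ADD r0<-Add3 // r0:Add3,r1:Add1,r2:5,r3:1,r4:Add2
cycle 7: - // r0:Add3,r1:Add1,r2:5,r3:1,r4:Add2

STATUS = TAG Add3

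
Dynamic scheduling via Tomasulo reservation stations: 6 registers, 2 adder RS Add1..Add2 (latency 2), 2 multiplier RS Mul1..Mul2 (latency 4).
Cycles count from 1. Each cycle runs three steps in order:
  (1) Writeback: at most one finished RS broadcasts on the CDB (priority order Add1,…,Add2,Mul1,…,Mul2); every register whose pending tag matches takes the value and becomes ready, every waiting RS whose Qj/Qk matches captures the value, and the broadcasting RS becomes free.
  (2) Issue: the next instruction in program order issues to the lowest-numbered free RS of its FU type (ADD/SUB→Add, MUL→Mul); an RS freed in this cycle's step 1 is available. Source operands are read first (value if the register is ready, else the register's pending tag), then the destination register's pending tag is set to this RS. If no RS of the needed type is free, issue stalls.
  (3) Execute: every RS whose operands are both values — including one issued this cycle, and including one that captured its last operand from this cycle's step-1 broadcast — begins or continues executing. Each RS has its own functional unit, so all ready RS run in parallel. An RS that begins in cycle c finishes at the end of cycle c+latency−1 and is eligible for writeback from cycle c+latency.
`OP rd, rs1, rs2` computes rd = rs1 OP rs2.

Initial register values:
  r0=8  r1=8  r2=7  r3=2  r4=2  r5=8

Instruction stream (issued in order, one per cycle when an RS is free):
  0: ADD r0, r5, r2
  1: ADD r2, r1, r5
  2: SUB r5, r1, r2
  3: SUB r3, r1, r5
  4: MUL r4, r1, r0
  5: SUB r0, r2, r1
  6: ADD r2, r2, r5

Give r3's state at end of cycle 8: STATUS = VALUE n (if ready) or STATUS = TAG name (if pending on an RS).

c1: issue ADD r0<-Add1 | r0:Add1,r1:8,r2:7,r3:2,r4:2,r5:8
c2: issue ADD r2<-Add2 | r0:Add1,r1:8,r2:Add2,r3:2,r4:2,r5:8
c3: CDB Add1=15; issue SUB r5<-Add1 | r0:15,r1:8,r2:Add2,r3:2,r4:2,r5:Add1
c4: CDB Add2=16; issue SUB r3<-Add2 | r0:15,r1:8,r2:16,r3:Add2,r4:2,r5:Add1
c5: issue MUL r4<-Mul1 | r0:15,r1:8,r2:16,r3:Add2,r4:Mul1,r5:Add1
c6: CDB Add1=-8; issue SUB r0<-Add1 | r0:Add1,r1:8,r2:16,r3:Add2,r4:Mul1,r5:-8
c7: stall | r0:Add1,r1:8,r2:16,r3:Add2,r4:Mul1,r5:-8
c8: CDB Add1=8; issue ADD r2<-Add1 | r0:8,r1:8,r2:Add1,r3:Add2,r4:Mul1,r5:-8

STATUS = TAG Add2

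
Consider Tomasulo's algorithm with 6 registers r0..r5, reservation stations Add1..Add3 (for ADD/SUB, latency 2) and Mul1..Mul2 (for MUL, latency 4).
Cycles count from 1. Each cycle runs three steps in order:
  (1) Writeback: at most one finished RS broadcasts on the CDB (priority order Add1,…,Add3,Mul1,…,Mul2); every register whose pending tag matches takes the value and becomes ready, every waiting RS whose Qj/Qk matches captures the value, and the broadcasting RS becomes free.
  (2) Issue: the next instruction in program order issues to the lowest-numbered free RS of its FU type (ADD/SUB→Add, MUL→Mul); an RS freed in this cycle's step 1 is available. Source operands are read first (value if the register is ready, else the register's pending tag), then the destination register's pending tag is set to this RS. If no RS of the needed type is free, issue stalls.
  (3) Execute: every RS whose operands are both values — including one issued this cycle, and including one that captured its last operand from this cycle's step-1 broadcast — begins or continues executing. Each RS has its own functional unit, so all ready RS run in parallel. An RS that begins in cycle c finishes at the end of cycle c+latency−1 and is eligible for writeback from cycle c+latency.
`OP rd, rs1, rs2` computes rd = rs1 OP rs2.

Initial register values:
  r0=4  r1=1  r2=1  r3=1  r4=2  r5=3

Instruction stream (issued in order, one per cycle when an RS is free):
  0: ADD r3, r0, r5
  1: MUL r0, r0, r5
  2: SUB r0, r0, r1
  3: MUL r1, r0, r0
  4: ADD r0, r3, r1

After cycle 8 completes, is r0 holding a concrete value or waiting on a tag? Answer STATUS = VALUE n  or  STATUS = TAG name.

c1: issue ADD r3<-Add1 | r0:4,r1:1,r2:1,r3:Add1,r4:2,r5:3
c2: issue MUL r0<-Mul1 | r0:Mul1,r1:1,r2:1,r3:Add1,r4:2,r5:3
c3: CDB Add1=7; issue SUB r0<-Add1 | r0:Add1,r1:1,r2:1,r3:7,r4:2,r5:3
c4: issue MUL r1<-Mul2 | r0:Add1,r1:Mul2,r2:1,r3:7,r4:2,r5:3
c5: issue ADD r0<-Add2 | r0:Add2,r1:Mul2,r2:1,r3:7,r4:2,r5:3
c6: CDB Mul1=12 | r0:Add2,r1:Mul2,r2:1,r3:7,r4:2,r5:3
c7: - | r0:Add2,r1:Mul2,r2:1,r3:7,r4:2,r5:3
c8: CDB Add1=11 | r0:Add2,r1:Mul2,r2:1,r3:7,r4:2,r5:3

STATUS = TAG Add2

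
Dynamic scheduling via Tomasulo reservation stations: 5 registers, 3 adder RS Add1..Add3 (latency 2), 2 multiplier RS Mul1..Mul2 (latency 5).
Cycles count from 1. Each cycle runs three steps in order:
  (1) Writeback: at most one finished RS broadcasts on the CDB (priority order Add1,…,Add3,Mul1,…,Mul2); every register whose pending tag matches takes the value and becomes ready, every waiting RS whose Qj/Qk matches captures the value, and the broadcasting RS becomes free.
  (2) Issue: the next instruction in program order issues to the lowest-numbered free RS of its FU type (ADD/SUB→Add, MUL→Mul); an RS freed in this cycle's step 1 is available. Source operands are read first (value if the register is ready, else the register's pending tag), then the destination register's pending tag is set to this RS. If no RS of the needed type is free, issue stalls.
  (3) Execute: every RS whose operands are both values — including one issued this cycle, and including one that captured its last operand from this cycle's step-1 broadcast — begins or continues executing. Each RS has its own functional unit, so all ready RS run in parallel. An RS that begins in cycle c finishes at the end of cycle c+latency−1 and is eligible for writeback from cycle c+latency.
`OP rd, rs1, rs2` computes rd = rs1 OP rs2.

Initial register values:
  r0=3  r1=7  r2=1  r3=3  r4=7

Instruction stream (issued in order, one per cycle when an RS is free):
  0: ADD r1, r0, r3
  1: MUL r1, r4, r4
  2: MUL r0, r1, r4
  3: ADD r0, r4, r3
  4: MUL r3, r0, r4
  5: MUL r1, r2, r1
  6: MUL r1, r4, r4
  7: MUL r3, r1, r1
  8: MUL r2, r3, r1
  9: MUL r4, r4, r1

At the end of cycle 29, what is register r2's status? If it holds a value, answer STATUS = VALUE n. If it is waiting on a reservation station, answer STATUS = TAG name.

STATUS = VALUE 117649

cycle 1: issue ADD r1<-Add1 // r0:3,r1:Add1,r2:1,r3:3,r4:7
cycle 2: issue MUL r1<-Mul1 // r0:3,r1:Mul1,r2:1,r3:3,r4:7
cycle 3: CDB Add1=6; issue MUL r0<-Mul2 // r0:Mul2,r1:Mul1,r2:1,r3:3,r4:7
cycle 4: issue ADD r0<-Add1 // r0:Add1,r1:Mul1,r2:1,r3:3,r4:7
cycle 5: stall // r0:Add1,r1:Mul1,r2:1,r3:3,r4:7
cycle 6: CDB Add1=10; stall // r0:10,r1:Mul1,r2:1,r3:3,r4:7
cycle 7: CDB Mul1=49; issue MUL r3<-Mul1 // r0:10,r1:49,r2:1,r3:Mul1,r4:7
cycle 8: stall // r0:10,r1:49,r2:1,r3:Mul1,r4:7
cycle 9: stall // r0:10,r1:49,r2:1,r3:Mul1,r4:7
cycle 10: stall // r0:10,r1:49,r2:1,r3:Mul1,r4:7
cycle 11: stall // r0:10,r1:49,r2:1,r3:Mul1,r4:7
cycle 12: CDB Mul1=70; issue MUL r1<-Mul1 // r0:10,r1:Mul1,r2:1,r3:70,r4:7
cycle 13: CDB Mul2=343; issue MUL r1<-Mul2 // r0:10,r1:Mul2,r2:1,r3:70,r4:7
cycle 14: stall // r0:10,r1:Mul2,r2:1,r3:70,r4:7
cycle 15: stall // r0:10,r1:Mul2,r2:1,r3:70,r4:7
cycle 16: stall // r0:10,r1:Mul2,r2:1,r3:70,r4:7
cycle 17: CDB Mul1=49; issue MUL r3<-Mul1 // r0:10,r1:Mul2,r2:1,r3:Mul1,r4:7
cycle 18: CDB Mul2=49; issue MUL r2<-Mul2 // r0:10,r1:49,r2:Mul2,r3:Mul1,r4:7
cycle 19: stall // r0:10,r1:49,r2:Mul2,r3:Mul1,r4:7
cycle 20: stall // r0:10,r1:49,r2:Mul2,r3:Mul1,r4:7
cycle 21: stall // r0:10,r1:49,r2:Mul2,r3:Mul1,r4:7
cycle 22: stall // r0:10,r1:49,r2:Mul2,r3:Mul1,r4:7
cycle 23: CDB Mul1=2401; issue MUL r4<-Mul1 // r0:10,r1:49,r2:Mul2,r3:2401,r4:Mul1
cycle 24: - // r0:10,r1:49,r2:Mul2,r3:2401,r4:Mul1
cycle 25: - // r0:10,r1:49,r2:Mul2,r3:2401,r4:Mul1
cycle 26: - // r0:10,r1:49,r2:Mul2,r3:2401,r4:Mul1
cycle 27: - // r0:10,r1:49,r2:Mul2,r3:2401,r4:Mul1
cycle 28: CDB Mul1=343 // r0:10,r1:49,r2:Mul2,r3:2401,r4:343
cycle 29: CDB Mul2=117649 // r0:10,r1:49,r2:117649,r3:2401,r4:343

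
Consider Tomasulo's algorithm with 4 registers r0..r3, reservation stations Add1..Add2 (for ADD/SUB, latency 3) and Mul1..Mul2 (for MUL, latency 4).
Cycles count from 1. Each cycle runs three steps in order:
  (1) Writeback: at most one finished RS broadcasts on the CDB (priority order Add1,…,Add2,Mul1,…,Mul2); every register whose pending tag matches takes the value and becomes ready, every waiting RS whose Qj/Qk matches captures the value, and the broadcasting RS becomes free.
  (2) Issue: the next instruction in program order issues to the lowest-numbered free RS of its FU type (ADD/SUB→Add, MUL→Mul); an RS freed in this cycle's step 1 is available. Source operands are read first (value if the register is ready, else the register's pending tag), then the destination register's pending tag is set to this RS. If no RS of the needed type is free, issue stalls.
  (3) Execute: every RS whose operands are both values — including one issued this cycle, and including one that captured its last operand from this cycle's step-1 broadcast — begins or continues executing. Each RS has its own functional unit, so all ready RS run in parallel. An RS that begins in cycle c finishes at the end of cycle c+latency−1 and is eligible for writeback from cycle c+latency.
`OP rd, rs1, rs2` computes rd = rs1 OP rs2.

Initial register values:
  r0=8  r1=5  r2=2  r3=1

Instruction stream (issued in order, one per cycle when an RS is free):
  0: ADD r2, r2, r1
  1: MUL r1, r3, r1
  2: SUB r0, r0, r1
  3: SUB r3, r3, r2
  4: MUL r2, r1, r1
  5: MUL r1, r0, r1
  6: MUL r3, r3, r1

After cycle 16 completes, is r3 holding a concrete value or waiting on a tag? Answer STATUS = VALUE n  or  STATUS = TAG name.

STATUS = TAG Mul2

  c1: issue ADD r2<-Add1  regs: r0:8,r1:5,r2:Add1,r3:1
  c2: issue MUL r1<-Mul1  regs: r0:8,r1:Mul1,r2:Add1,r3:1
  c3: issue SUB r0<-Add2  regs: r0:Add2,r1:Mul1,r2:Add1,r3:1
  c4: CDB Add1=7; issue SUB r3<-Add1  regs: r0:Add2,r1:Mul1,r2:7,r3:Add1
  c5: issue MUL r2<-Mul2  regs: r0:Add2,r1:Mul1,r2:Mul2,r3:Add1
  c6: CDB Mul1=5; issue MUL r1<-Mul1  regs: r0:Add2,r1:Mul1,r2:Mul2,r3:Add1
  c7: CDB Add1=-6; stall  regs: r0:Add2,r1:Mul1,r2:Mul2,r3:-6
  c8: stall  regs: r0:Add2,r1:Mul1,r2:Mul2,r3:-6
  c9: CDB Add2=3; stall  regs: r0:3,r1:Mul1,r2:Mul2,r3:-6
  c10: CDB Mul2=25; issue MUL r3<-Mul2  regs: r0:3,r1:Mul1,r2:25,r3:Mul2
  c11: -  regs: r0:3,r1:Mul1,r2:25,r3:Mul2
  c12: -  regs: r0:3,r1:Mul1,r2:25,r3:Mul2
  c13: CDB Mul1=15  regs: r0:3,r1:15,r2:25,r3:Mul2
  c14: -  regs: r0:3,r1:15,r2:25,r3:Mul2
  c15: -  regs: r0:3,r1:15,r2:25,r3:Mul2
  c16: -  regs: r0:3,r1:15,r2:25,r3:Mul2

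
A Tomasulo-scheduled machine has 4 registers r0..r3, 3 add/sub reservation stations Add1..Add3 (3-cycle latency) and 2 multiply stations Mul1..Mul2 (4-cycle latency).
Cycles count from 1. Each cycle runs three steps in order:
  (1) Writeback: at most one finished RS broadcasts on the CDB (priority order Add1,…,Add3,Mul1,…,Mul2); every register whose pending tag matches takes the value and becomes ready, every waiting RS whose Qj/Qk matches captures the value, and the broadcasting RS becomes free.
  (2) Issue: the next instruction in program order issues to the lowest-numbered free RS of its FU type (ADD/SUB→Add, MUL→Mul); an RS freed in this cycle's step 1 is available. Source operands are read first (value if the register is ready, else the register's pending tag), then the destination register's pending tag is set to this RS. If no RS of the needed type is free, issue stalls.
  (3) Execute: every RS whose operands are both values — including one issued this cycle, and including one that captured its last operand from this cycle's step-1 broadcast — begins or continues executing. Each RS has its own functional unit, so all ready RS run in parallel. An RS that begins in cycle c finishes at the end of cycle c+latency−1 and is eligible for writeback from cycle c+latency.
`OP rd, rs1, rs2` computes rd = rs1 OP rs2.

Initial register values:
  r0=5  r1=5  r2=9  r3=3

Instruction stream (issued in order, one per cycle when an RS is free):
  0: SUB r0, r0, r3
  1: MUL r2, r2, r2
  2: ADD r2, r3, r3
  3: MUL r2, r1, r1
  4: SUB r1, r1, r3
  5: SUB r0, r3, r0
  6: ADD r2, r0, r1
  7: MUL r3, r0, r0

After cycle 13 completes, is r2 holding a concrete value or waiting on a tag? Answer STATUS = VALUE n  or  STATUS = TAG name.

c1: issue SUB r0<-Add1 | r0:Add1,r1:5,r2:9,r3:3
c2: issue MUL r2<-Mul1 | r0:Add1,r1:5,r2:Mul1,r3:3
c3: issue ADD r2<-Add2 | r0:Add1,r1:5,r2:Add2,r3:3
c4: CDB Add1=2; issue MUL r2<-Mul2 | r0:2,r1:5,r2:Mul2,r3:3
c5: issue SUB r1<-Add1 | r0:2,r1:Add1,r2:Mul2,r3:3
c6: CDB Add2=6; issue SUB r0<-Add2 | r0:Add2,r1:Add1,r2:Mul2,r3:3
c7: CDB Mul1=81; issue ADD r2<-Add3 | r0:Add2,r1:Add1,r2:Add3,r3:3
c8: CDB Add1=2; issue MUL r3<-Mul1 | r0:Add2,r1:2,r2:Add3,r3:Mul1
c9: CDB Add2=1 | r0:1,r1:2,r2:Add3,r3:Mul1
c10: CDB Mul2=25 | r0:1,r1:2,r2:Add3,r3:Mul1
c11: - | r0:1,r1:2,r2:Add3,r3:Mul1
c12: CDB Add3=3 | r0:1,r1:2,r2:3,r3:Mul1
c13: CDB Mul1=1 | r0:1,r1:2,r2:3,r3:1

STATUS = VALUE 3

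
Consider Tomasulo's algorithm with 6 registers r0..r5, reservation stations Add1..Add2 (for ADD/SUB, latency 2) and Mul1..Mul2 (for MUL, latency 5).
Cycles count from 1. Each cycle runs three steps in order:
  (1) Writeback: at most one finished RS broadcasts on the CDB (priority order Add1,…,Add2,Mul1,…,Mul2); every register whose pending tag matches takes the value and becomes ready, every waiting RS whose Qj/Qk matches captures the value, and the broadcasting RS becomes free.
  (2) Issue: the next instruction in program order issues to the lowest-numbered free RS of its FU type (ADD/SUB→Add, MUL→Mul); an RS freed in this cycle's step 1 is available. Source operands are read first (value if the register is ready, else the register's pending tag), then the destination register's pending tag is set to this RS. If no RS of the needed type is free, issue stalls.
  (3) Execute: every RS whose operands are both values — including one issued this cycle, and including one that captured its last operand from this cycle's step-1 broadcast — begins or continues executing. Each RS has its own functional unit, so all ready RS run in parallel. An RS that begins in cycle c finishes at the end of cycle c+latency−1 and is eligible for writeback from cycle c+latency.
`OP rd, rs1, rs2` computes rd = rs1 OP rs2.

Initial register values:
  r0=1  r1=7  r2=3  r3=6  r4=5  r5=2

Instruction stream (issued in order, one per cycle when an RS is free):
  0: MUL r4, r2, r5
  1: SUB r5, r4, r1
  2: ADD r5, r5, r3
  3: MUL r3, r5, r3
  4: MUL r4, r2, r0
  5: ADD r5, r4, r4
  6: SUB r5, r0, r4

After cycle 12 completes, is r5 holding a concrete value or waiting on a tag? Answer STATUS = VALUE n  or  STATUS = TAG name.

  c1: issue MUL r4<-Mul1  regs: r0:1,r1:7,r2:3,r3:6,r4:Mul1,r5:2
  c2: issue SUB r5<-Add1  regs: r0:1,r1:7,r2:3,r3:6,r4:Mul1,r5:Add1
  c3: issue ADD r5<-Add2  regs: r0:1,r1:7,r2:3,r3:6,r4:Mul1,r5:Add2
  c4: issue MUL r3<-Mul2  regs: r0:1,r1:7,r2:3,r3:Mul2,r4:Mul1,r5:Add2
  c5: stall  regs: r0:1,r1:7,r2:3,r3:Mul2,r4:Mul1,r5:Add2
  c6: CDB Mul1=6; issue MUL r4<-Mul1  regs: r0:1,r1:7,r2:3,r3:Mul2,r4:Mul1,r5:Add2
  c7: stall  regs: r0:1,r1:7,r2:3,r3:Mul2,r4:Mul1,r5:Add2
  c8: CDB Add1=-1; issue ADD r5<-Add1  regs: r0:1,r1:7,r2:3,r3:Mul2,r4:Mul1,r5:Add1
  c9: stall  regs: r0:1,r1:7,r2:3,r3:Mul2,r4:Mul1,r5:Add1
  c10: CDB Add2=5; issue SUB r5<-Add2  regs: r0:1,r1:7,r2:3,r3:Mul2,r4:Mul1,r5:Add2
  c11: CDB Mul1=3  regs: r0:1,r1:7,r2:3,r3:Mul2,r4:3,r5:Add2
  c12: -  regs: r0:1,r1:7,r2:3,r3:Mul2,r4:3,r5:Add2

STATUS = TAG Add2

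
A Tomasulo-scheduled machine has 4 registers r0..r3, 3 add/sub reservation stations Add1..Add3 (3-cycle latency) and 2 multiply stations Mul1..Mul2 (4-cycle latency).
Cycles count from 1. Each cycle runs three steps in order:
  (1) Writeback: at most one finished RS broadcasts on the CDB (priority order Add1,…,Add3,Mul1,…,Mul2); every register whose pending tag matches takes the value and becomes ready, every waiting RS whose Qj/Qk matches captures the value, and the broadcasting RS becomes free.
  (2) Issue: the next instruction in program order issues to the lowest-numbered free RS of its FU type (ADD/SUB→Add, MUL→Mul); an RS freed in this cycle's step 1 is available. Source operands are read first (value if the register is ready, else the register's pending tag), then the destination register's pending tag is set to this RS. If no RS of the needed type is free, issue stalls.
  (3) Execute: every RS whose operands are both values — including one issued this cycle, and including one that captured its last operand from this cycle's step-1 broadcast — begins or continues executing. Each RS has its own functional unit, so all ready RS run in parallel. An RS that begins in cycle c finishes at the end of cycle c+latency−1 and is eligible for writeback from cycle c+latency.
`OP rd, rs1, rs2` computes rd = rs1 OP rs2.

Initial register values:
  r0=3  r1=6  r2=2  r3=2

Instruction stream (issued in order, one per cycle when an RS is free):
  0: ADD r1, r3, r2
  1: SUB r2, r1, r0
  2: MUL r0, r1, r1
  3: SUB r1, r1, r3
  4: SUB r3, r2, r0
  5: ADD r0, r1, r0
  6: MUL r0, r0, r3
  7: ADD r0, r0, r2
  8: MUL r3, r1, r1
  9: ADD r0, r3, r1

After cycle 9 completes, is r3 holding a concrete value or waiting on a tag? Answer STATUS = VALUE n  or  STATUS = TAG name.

  c1: issue ADD r1<-Add1  regs: r0:3,r1:Add1,r2:2,r3:2
  c2: issue SUB r2<-Add2  regs: r0:3,r1:Add1,r2:Add2,r3:2
  c3: issue MUL r0<-Mul1  regs: r0:Mul1,r1:Add1,r2:Add2,r3:2
  c4: CDB Add1=4; issue SUB r1<-Add1  regs: r0:Mul1,r1:Add1,r2:Add2,r3:2
  c5: issue SUB r3<-Add3  regs: r0:Mul1,r1:Add1,r2:Add2,r3:Add3
  c6: stall  regs: r0:Mul1,r1:Add1,r2:Add2,r3:Add3
  c7: CDB Add1=2; issue ADD r0<-Add1  regs: r0:Add1,r1:2,r2:Add2,r3:Add3
  c8: CDB Add2=1; issue MUL r0<-Mul2  regs: r0:Mul2,r1:2,r2:1,r3:Add3
  c9: CDB Mul1=16; issue ADD r0<-Add2  regs: r0:Add2,r1:2,r2:1,r3:Add3

STATUS = TAG Add3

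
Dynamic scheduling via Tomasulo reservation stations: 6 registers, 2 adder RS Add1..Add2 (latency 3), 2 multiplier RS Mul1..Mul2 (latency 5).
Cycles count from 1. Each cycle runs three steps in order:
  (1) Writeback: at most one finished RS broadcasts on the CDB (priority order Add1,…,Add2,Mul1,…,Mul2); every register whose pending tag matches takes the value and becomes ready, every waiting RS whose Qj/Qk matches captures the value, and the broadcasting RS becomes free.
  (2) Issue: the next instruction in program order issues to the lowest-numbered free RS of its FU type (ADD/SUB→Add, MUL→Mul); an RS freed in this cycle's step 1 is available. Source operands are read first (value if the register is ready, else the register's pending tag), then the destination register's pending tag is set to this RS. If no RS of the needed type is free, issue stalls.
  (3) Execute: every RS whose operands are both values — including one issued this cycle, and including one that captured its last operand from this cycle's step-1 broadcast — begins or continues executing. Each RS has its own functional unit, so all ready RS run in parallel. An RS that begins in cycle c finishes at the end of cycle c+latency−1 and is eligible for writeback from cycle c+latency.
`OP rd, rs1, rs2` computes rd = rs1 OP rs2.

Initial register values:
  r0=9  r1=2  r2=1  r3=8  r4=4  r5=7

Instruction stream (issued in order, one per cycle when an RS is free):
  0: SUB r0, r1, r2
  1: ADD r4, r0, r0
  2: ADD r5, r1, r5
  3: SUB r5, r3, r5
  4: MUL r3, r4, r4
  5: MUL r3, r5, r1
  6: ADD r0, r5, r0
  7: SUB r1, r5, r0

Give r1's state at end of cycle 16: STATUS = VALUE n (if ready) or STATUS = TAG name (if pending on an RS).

c1: issue SUB r0<-Add1 | r0:Add1,r1:2,r2:1,r3:8,r4:4,r5:7
c2: issue ADD r4<-Add2 | r0:Add1,r1:2,r2:1,r3:8,r4:Add2,r5:7
c3: stall | r0:Add1,r1:2,r2:1,r3:8,r4:Add2,r5:7
c4: CDB Add1=1; issue ADD r5<-Add1 | r0:1,r1:2,r2:1,r3:8,r4:Add2,r5:Add1
c5: stall | r0:1,r1:2,r2:1,r3:8,r4:Add2,r5:Add1
c6: stall | r0:1,r1:2,r2:1,r3:8,r4:Add2,r5:Add1
c7: CDB Add1=9; issue SUB r5<-Add1 | r0:1,r1:2,r2:1,r3:8,r4:Add2,r5:Add1
c8: CDB Add2=2; issue MUL r3<-Mul1 | r0:1,r1:2,r2:1,r3:Mul1,r4:2,r5:Add1
c9: issue MUL r3<-Mul2 | r0:1,r1:2,r2:1,r3:Mul2,r4:2,r5:Add1
c10: CDB Add1=-1; issue ADD r0<-Add1 | r0:Add1,r1:2,r2:1,r3:Mul2,r4:2,r5:-1
c11: issue SUB r1<-Add2 | r0:Add1,r1:Add2,r2:1,r3:Mul2,r4:2,r5:-1
c12: - | r0:Add1,r1:Add2,r2:1,r3:Mul2,r4:2,r5:-1
c13: CDB Add1=0 | r0:0,r1:Add2,r2:1,r3:Mul2,r4:2,r5:-1
c14: CDB Mul1=4 | r0:0,r1:Add2,r2:1,r3:Mul2,r4:2,r5:-1
c15: CDB Mul2=-2 | r0:0,r1:Add2,r2:1,r3:-2,r4:2,r5:-1
c16: CDB Add2=-1 | r0:0,r1:-1,r2:1,r3:-2,r4:2,r5:-1

STATUS = VALUE -1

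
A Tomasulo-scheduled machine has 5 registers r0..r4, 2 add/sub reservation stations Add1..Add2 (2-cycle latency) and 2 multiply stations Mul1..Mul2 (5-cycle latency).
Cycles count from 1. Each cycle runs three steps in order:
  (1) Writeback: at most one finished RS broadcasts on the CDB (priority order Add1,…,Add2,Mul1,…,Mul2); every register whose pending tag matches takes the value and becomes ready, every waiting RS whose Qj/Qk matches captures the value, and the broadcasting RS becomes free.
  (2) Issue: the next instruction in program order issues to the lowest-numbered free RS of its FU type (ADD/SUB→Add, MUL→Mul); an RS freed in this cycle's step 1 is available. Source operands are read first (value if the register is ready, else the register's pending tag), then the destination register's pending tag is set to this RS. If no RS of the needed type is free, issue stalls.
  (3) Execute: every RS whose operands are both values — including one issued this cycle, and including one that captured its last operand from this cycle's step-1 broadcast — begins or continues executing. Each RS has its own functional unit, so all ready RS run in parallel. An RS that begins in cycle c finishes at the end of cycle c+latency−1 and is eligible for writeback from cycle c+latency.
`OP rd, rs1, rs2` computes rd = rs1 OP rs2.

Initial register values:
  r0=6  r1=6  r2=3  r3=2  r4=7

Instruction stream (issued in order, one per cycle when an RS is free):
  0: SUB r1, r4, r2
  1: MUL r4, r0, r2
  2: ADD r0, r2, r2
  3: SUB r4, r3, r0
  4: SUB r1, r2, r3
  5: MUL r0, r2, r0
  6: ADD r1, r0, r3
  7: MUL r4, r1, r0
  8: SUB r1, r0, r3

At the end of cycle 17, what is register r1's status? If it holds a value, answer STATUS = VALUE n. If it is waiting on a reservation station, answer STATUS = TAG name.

c1: issue SUB r1<-Add1 | r0:6,r1:Add1,r2:3,r3:2,r4:7
c2: issue MUL r4<-Mul1 | r0:6,r1:Add1,r2:3,r3:2,r4:Mul1
c3: CDB Add1=4; issue ADD r0<-Add1 | r0:Add1,r1:4,r2:3,r3:2,r4:Mul1
c4: issue SUB r4<-Add2 | r0:Add1,r1:4,r2:3,r3:2,r4:Add2
c5: CDB Add1=6; issue SUB r1<-Add1 | r0:6,r1:Add1,r2:3,r3:2,r4:Add2
c6: issue MUL r0<-Mul2 | r0:Mul2,r1:Add1,r2:3,r3:2,r4:Add2
c7: CDB Add1=1; issue ADD r1<-Add1 | r0:Mul2,r1:Add1,r2:3,r3:2,r4:Add2
c8: CDB Add2=-4; stall | r0:Mul2,r1:Add1,r2:3,r3:2,r4:-4
c9: CDB Mul1=18; issue MUL r4<-Mul1 | r0:Mul2,r1:Add1,r2:3,r3:2,r4:Mul1
c10: issue SUB r1<-Add2 | r0:Mul2,r1:Add2,r2:3,r3:2,r4:Mul1
c11: CDB Mul2=18 | r0:18,r1:Add2,r2:3,r3:2,r4:Mul1
c12: - | r0:18,r1:Add2,r2:3,r3:2,r4:Mul1
c13: CDB Add1=20 | r0:18,r1:Add2,r2:3,r3:2,r4:Mul1
c14: CDB Add2=16 | r0:18,r1:16,r2:3,r3:2,r4:Mul1
c15: - | r0:18,r1:16,r2:3,r3:2,r4:Mul1
c16: - | r0:18,r1:16,r2:3,r3:2,r4:Mul1
c17: - | r0:18,r1:16,r2:3,r3:2,r4:Mul1

STATUS = VALUE 16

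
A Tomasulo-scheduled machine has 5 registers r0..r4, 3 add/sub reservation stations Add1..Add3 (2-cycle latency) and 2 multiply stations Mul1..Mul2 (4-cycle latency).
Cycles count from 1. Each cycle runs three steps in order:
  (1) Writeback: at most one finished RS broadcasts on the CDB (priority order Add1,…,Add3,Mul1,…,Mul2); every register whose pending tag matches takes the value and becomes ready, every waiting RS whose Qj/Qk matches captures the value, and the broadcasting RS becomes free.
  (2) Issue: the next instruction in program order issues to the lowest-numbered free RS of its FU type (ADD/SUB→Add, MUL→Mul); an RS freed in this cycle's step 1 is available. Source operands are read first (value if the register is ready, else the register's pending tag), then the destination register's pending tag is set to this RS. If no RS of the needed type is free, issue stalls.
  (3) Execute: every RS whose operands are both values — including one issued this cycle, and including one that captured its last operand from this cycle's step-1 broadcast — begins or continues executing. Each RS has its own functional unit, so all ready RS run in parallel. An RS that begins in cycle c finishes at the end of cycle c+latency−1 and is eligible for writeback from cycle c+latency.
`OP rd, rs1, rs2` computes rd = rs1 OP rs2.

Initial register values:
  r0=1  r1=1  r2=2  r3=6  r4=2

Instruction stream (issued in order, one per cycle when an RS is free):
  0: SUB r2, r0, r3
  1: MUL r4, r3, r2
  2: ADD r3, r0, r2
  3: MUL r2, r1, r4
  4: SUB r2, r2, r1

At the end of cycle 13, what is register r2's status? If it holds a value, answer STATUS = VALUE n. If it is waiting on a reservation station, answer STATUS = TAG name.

cycle 1: issue SUB r2<-Add1 // r0:1,r1:1,r2:Add1,r3:6,r4:2
cycle 2: issue MUL r4<-Mul1 // r0:1,r1:1,r2:Add1,r3:6,r4:Mul1
cycle 3: CDB Add1=-5; issue ADD r3<-Add1 // r0:1,r1:1,r2:-5,r3:Add1,r4:Mul1
cycle 4: issue MUL r2<-Mul2 // r0:1,r1:1,r2:Mul2,r3:Add1,r4:Mul1
cycle 5: CDB Add1=-4; issue SUB r2<-Add1 // r0:1,r1:1,r2:Add1,r3:-4,r4:Mul1
cycle 6: - // r0:1,r1:1,r2:Add1,r3:-4,r4:Mul1
cycle 7: CDB Mul1=-30 // r0:1,r1:1,r2:Add1,r3:-4,r4:-30
cycle 8: - // r0:1,r1:1,r2:Add1,r3:-4,r4:-30
cycle 9: - // r0:1,r1:1,r2:Add1,r3:-4,r4:-30
cycle 10: - // r0:1,r1:1,r2:Add1,r3:-4,r4:-30
cycle 11: CDB Mul2=-30 // r0:1,r1:1,r2:Add1,r3:-4,r4:-30
cycle 12: - // r0:1,r1:1,r2:Add1,r3:-4,r4:-30
cycle 13: CDB Add1=-31 // r0:1,r1:1,r2:-31,r3:-4,r4:-30

STATUS = VALUE -31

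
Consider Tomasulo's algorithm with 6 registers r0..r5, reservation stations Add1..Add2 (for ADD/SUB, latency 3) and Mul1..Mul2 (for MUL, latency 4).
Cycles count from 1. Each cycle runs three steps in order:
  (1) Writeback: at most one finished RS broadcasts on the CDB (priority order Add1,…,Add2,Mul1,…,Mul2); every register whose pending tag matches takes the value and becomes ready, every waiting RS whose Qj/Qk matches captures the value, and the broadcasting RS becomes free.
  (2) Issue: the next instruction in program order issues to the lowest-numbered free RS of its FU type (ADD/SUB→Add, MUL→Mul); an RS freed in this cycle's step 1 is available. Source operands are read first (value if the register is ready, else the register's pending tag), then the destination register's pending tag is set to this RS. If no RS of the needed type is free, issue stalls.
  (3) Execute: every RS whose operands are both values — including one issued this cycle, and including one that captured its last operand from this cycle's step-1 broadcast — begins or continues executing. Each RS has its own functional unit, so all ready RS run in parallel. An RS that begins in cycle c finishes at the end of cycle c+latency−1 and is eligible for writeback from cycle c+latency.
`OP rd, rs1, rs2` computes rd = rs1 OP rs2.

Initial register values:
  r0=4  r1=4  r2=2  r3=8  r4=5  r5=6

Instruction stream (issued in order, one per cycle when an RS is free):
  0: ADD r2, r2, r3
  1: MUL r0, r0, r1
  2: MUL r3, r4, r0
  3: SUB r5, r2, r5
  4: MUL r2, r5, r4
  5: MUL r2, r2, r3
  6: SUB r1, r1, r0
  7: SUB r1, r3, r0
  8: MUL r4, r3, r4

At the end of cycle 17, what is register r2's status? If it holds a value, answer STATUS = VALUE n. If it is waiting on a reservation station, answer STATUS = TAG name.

  c1: issue ADD r2<-Add1  regs: r0:4,r1:4,r2:Add1,r3:8,r4:5,r5:6
  c2: issue MUL r0<-Mul1  regs: r0:Mul1,r1:4,r2:Add1,r3:8,r4:5,r5:6
  c3: issue MUL r3<-Mul2  regs: r0:Mul1,r1:4,r2:Add1,r3:Mul2,r4:5,r5:6
  c4: CDB Add1=10; issue SUB r5<-Add1  regs: r0:Mul1,r1:4,r2:10,r3:Mul2,r4:5,r5:Add1
  c5: stall  regs: r0:Mul1,r1:4,r2:10,r3:Mul2,r4:5,r5:Add1
  c6: CDB Mul1=16; issue MUL r2<-Mul1  regs: r0:16,r1:4,r2:Mul1,r3:Mul2,r4:5,r5:Add1
  c7: CDB Add1=4; stall  regs: r0:16,r1:4,r2:Mul1,r3:Mul2,r4:5,r5:4
  c8: stall  regs: r0:16,r1:4,r2:Mul1,r3:Mul2,r4:5,r5:4
  c9: stall  regs: r0:16,r1:4,r2:Mul1,r3:Mul2,r4:5,r5:4
  c10: CDB Mul2=80; issue MUL r2<-Mul2  regs: r0:16,r1:4,r2:Mul2,r3:80,r4:5,r5:4
  c11: CDB Mul1=20; issue SUB r1<-Add1  regs: r0:16,r1:Add1,r2:Mul2,r3:80,r4:5,r5:4
  c12: issue SUB r1<-Add2  regs: r0:16,r1:Add2,r2:Mul2,r3:80,r4:5,r5:4
  c13: issue MUL r4<-Mul1  regs: r0:16,r1:Add2,r2:Mul2,r3:80,r4:Mul1,r5:4
  c14: CDB Add1=-12  regs: r0:16,r1:Add2,r2:Mul2,r3:80,r4:Mul1,r5:4
  c15: CDB Add2=64  regs: r0:16,r1:64,r2:Mul2,r3:80,r4:Mul1,r5:4
  c16: CDB Mul2=1600  regs: r0:16,r1:64,r2:1600,r3:80,r4:Mul1,r5:4
  c17: CDB Mul1=400  regs: r0:16,r1:64,r2:1600,r3:80,r4:400,r5:4

STATUS = VALUE 1600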